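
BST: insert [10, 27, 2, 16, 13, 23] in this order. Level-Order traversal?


Root = 10; build tree by BST insertion.
Level-Order traversal: [10, 2, 27, 16, 13, 23]


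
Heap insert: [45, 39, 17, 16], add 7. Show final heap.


Append 7: [45, 39, 17, 16, 7]
Bubble up: no swaps needed
Result: [45, 39, 17, 16, 7]


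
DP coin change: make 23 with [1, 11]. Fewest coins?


dp[0]=0; dp[i]=1+min(dp[i-c] for c in coins)
...dp[18]=8, dp[19]=9, dp[20]=10, dp[21]=11, dp[22]=2, dp[23]=3
Minimum coins for 23 = 3


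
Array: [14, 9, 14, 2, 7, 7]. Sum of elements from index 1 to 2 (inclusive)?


Prefix sums: [0, 14, 23, 37, 39, 46, 53]
Sum[1..2] = prefix[3] - prefix[1] = 37 - 14 = 23


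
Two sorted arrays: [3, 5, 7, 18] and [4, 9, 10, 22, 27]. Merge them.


Compare heads, take smaller each step.
Merged: [3, 4, 5, 7, 9, 10, 18, 22, 27]


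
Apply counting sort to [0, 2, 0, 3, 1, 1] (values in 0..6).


Count array: [2, 2, 1, 1, 0, 0, 0]
Reconstruct: [0, 0, 1, 1, 2, 3]


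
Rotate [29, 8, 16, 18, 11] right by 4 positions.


Right rotate by 4: [8, 16, 18, 11, 29]


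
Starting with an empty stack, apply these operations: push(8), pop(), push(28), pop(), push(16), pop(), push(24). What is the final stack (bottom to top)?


push(8) -> [8]
pop() returns 8 -> []
push(28) -> [28]
pop() returns 28 -> []
push(16) -> [16]
pop() returns 16 -> []
push(24) -> [24]
Final stack (bottom to top): [24]


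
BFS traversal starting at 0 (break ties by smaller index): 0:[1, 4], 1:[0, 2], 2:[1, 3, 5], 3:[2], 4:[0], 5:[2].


BFS queue: start with [0]
Visit order: [0, 1, 4, 2, 3, 5]


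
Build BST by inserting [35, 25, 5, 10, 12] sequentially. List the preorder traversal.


Root = 35; build tree by BST insertion.
Preorder traversal: [35, 25, 5, 10, 12]


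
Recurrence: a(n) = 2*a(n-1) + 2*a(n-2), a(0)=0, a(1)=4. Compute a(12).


Build bottom-up:
...a(10)=26752, a(11)=73088, a(12)=2*73088+2*26752=199680


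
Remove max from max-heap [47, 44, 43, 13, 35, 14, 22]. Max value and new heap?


Max = 47
Replace root with last, heapify down
Resulting heap: [44, 35, 43, 13, 22, 14]


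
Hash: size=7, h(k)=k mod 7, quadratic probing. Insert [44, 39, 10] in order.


Insertions: 44->slot 2; 39->slot 4; 10->slot 3
Table: [None, None, 44, 10, 39, None, None]


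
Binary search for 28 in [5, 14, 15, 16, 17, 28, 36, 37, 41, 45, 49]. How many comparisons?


Search for 28:
[0,10] mid=5 arr[5]=28
Total: 1 comparisons


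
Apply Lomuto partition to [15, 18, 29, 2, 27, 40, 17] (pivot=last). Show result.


Elements <= 17 go left of pivot.
Result: [15, 2, 17, 18, 27, 40, 29], pivot at index 2


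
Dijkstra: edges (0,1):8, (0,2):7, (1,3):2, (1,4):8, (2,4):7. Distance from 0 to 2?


Dijkstra from 0:
Distances: {0: 0, 1: 8, 2: 7, 3: 10, 4: 14}
Shortest distance to 2 = 7, path = [0, 2]


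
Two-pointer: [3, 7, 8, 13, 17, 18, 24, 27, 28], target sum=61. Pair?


Two pointers: lo=0, hi=8
No pair sums to 61


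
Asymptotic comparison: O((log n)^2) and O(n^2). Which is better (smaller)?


polylogarithmic grows slower than quadratic
O((log n)^2) is asymptotically smaller; O(n^2) grows faster


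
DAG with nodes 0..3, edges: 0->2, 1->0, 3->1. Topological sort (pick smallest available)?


Kahn's algorithm, process smallest node first
Order: [3, 1, 0, 2]


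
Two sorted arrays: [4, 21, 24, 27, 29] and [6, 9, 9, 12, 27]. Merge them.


Compare heads, take smaller each step.
Merged: [4, 6, 9, 9, 12, 21, 24, 27, 27, 29]


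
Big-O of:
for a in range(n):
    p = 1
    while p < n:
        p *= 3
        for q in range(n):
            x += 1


Per nesting level: O(n) * O(log n) * O(n) = O(n^2 log n)
Complexity: O(n^2 log n)


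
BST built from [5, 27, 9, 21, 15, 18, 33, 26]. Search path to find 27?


BST root = 5
Search for 27: compare at each node
Path: [5, 27]


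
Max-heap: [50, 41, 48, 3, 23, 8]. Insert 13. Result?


Append 13: [50, 41, 48, 3, 23, 8, 13]
Bubble up: no swaps needed
Result: [50, 41, 48, 3, 23, 8, 13]


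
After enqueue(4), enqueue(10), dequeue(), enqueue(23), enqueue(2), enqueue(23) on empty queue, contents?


enqueue(4) -> [4]
enqueue(10) -> [4, 10]
dequeue() returns 4 -> [10]
enqueue(23) -> [10, 23]
enqueue(2) -> [10, 23, 2]
enqueue(23) -> [10, 23, 2, 23]
Final queue (front to back): [10, 23, 2, 23]


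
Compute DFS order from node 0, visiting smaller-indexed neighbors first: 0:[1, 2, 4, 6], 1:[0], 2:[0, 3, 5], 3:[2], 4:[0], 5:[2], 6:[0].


DFS stack-based: start with [0]
Visit order: [0, 1, 2, 3, 5, 4, 6]


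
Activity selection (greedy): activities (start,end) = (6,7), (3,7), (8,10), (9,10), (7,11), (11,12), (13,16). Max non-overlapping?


Greedy: pick earliest-ending, then skip overlaps.
Selected (4 activities): [(6, 7), (8, 10), (11, 12), (13, 16)]


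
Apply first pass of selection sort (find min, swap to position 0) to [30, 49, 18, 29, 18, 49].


After one pass: [18, 49, 30, 29, 18, 49]


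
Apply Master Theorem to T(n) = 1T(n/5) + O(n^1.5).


a=1, b=5, c=1.5. log_5(1)=0 < c=1.5. Case 3: O(n^c) = O(n^1.500)
Complexity: O(n^1.500)


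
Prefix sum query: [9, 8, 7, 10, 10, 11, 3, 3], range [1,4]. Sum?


Prefix sums: [0, 9, 17, 24, 34, 44, 55, 58, 61]
Sum[1..4] = prefix[5] - prefix[1] = 44 - 9 = 35


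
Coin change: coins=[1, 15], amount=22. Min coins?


dp[0]=0; dp[i]=1+min(dp[i-c] for c in coins)
...dp[17]=3, dp[18]=4, dp[19]=5, dp[20]=6, dp[21]=7, dp[22]=8
Minimum coins for 22 = 8


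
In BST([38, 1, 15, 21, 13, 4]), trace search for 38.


BST root = 38
Search for 38: compare at each node
Path: [38]


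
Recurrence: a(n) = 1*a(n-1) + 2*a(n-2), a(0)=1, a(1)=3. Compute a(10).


Build bottom-up:
...a(8)=341, a(9)=683, a(10)=1*683+2*341=1365


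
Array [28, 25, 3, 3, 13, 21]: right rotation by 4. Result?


Right rotate by 4: [3, 3, 13, 21, 28, 25]


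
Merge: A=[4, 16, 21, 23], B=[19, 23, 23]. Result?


Compare heads, take smaller each step.
Merged: [4, 16, 19, 21, 23, 23, 23]


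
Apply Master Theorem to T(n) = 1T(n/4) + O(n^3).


a=1, b=4, c=3. log_4(1)=0 < c=3. Case 3: O(n^c) = O(n^3)
Complexity: O(n^3)


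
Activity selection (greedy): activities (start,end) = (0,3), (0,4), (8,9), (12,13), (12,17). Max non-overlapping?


Greedy: pick earliest-ending, then skip overlaps.
Selected (3 activities): [(0, 3), (8, 9), (12, 13)]


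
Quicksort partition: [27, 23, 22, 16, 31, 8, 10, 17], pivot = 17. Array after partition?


Elements <= 17 go left of pivot.
Result: [16, 8, 10, 17, 31, 23, 22, 27], pivot at index 3


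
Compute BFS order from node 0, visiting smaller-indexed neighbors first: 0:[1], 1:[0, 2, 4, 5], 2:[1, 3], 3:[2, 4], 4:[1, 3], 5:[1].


BFS queue: start with [0]
Visit order: [0, 1, 2, 4, 5, 3]


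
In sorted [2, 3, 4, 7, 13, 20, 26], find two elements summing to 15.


Two pointers: lo=0, hi=6
Found pair: (2, 13) summing to 15


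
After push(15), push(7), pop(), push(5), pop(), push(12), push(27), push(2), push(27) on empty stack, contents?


push(15) -> [15]
push(7) -> [15, 7]
pop() returns 7 -> [15]
push(5) -> [15, 5]
pop() returns 5 -> [15]
push(12) -> [15, 12]
push(27) -> [15, 12, 27]
push(2) -> [15, 12, 27, 2]
push(27) -> [15, 12, 27, 2, 27]
Final stack (bottom to top): [15, 12, 27, 2, 27]


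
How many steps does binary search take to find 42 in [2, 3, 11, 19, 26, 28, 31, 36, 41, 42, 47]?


Search for 42:
[0,10] mid=5 arr[5]=28
[6,10] mid=8 arr[8]=41
[9,10] mid=9 arr[9]=42
Total: 3 comparisons


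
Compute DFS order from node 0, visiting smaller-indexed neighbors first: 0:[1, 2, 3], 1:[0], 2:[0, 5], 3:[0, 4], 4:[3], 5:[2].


DFS stack-based: start with [0]
Visit order: [0, 1, 2, 5, 3, 4]


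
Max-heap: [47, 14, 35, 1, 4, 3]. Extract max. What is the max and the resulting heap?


Max = 47
Replace root with last, heapify down
Resulting heap: [35, 14, 3, 1, 4]


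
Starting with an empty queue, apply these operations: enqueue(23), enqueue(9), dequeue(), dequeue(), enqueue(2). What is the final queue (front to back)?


enqueue(23) -> [23]
enqueue(9) -> [23, 9]
dequeue() returns 23 -> [9]
dequeue() returns 9 -> []
enqueue(2) -> [2]
Final queue (front to back): [2]


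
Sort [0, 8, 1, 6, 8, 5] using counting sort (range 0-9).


Count array: [1, 1, 0, 0, 0, 1, 1, 0, 2, 0]
Reconstruct: [0, 1, 5, 6, 8, 8]


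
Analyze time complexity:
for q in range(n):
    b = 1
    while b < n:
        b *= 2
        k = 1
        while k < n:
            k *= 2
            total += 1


Per nesting level: O(n) * O(log n) * O(log n) = O(n (log n)^2)
Complexity: O(n (log n)^2)


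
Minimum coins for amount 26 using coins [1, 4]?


dp[0]=0; dp[i]=1+min(dp[i-c] for c in coins)
...dp[21]=6, dp[22]=7, dp[23]=8, dp[24]=6, dp[25]=7, dp[26]=8
Minimum coins for 26 = 8


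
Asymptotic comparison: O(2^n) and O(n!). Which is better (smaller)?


exponential grows slower than factorial
O(2^n) is asymptotically smaller; O(n!) grows faster


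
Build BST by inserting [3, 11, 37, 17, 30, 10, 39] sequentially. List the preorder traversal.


Root = 3; build tree by BST insertion.
Preorder traversal: [3, 11, 10, 37, 17, 30, 39]


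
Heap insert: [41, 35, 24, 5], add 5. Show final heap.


Append 5: [41, 35, 24, 5, 5]
Bubble up: no swaps needed
Result: [41, 35, 24, 5, 5]


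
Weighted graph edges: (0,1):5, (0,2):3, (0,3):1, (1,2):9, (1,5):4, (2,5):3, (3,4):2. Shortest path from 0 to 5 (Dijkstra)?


Dijkstra from 0:
Distances: {0: 0, 1: 5, 2: 3, 3: 1, 4: 3, 5: 6}
Shortest distance to 5 = 6, path = [0, 2, 5]


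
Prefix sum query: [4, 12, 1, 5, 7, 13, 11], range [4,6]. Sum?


Prefix sums: [0, 4, 16, 17, 22, 29, 42, 53]
Sum[4..6] = prefix[7] - prefix[4] = 53 - 22 = 31


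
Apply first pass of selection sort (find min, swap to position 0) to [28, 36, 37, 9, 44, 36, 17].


After one pass: [9, 36, 37, 28, 44, 36, 17]


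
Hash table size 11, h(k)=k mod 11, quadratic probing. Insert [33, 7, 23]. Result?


Insertions: 33->slot 0; 7->slot 7; 23->slot 1
Table: [33, 23, None, None, None, None, None, 7, None, None, None]


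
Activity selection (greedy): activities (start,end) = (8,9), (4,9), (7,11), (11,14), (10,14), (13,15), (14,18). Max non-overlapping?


Greedy: pick earliest-ending, then skip overlaps.
Selected (3 activities): [(8, 9), (11, 14), (14, 18)]


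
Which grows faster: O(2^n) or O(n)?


linear grows slower than exponential
O(n) is asymptotically smaller; O(2^n) grows faster


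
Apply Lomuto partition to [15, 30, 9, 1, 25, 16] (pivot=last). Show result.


Elements <= 16 go left of pivot.
Result: [15, 9, 1, 16, 25, 30], pivot at index 3


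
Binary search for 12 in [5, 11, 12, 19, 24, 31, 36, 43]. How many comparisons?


Search for 12:
[0,7] mid=3 arr[3]=19
[0,2] mid=1 arr[1]=11
[2,2] mid=2 arr[2]=12
Total: 3 comparisons


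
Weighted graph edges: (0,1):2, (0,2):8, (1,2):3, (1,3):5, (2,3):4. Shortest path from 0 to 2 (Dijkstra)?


Dijkstra from 0:
Distances: {0: 0, 1: 2, 2: 5, 3: 7}
Shortest distance to 2 = 5, path = [0, 1, 2]


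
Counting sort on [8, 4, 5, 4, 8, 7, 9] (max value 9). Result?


Count array: [0, 0, 0, 0, 2, 1, 0, 1, 2, 1]
Reconstruct: [4, 4, 5, 7, 8, 8, 9]


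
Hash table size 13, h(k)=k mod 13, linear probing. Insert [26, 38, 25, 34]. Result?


Insertions: 26->slot 0; 38->slot 12; 25->slot 1; 34->slot 8
Table: [26, 25, None, None, None, None, None, None, 34, None, None, None, 38]


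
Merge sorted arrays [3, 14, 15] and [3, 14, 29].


Compare heads, take smaller each step.
Merged: [3, 3, 14, 14, 15, 29]


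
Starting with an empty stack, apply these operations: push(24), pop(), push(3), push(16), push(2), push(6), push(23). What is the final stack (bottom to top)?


push(24) -> [24]
pop() returns 24 -> []
push(3) -> [3]
push(16) -> [3, 16]
push(2) -> [3, 16, 2]
push(6) -> [3, 16, 2, 6]
push(23) -> [3, 16, 2, 6, 23]
Final stack (bottom to top): [3, 16, 2, 6, 23]


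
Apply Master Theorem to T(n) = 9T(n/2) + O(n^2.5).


a=9, b=2, c=2.5. log_2(9)=3.170 > c=2.5. Case 1: O(n^log_b(a)) = O(n^3.170)
Complexity: O(n^3.170)


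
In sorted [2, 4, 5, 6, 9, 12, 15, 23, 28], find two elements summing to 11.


Two pointers: lo=0, hi=8
Found pair: (2, 9) summing to 11


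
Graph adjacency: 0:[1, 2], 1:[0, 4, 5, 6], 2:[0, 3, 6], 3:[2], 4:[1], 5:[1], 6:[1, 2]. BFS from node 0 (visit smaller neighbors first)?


BFS queue: start with [0]
Visit order: [0, 1, 2, 4, 5, 6, 3]


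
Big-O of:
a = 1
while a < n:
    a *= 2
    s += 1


Per nesting level: O(log n) = O(log n)
Complexity: O(log n)


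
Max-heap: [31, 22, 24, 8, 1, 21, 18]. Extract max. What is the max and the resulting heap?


Max = 31
Replace root with last, heapify down
Resulting heap: [24, 22, 21, 8, 1, 18]


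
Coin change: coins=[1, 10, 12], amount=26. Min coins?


dp[0]=0; dp[i]=1+min(dp[i-c] for c in coins)
...dp[21]=3, dp[22]=2, dp[23]=3, dp[24]=2, dp[25]=3, dp[26]=4
Minimum coins for 26 = 4


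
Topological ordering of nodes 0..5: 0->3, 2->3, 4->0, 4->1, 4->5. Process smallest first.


Kahn's algorithm, process smallest node first
Order: [2, 4, 0, 1, 3, 5]


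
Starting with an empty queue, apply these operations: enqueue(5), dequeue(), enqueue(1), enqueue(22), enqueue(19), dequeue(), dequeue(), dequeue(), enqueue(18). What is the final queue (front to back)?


enqueue(5) -> [5]
dequeue() returns 5 -> []
enqueue(1) -> [1]
enqueue(22) -> [1, 22]
enqueue(19) -> [1, 22, 19]
dequeue() returns 1 -> [22, 19]
dequeue() returns 22 -> [19]
dequeue() returns 19 -> []
enqueue(18) -> [18]
Final queue (front to back): [18]


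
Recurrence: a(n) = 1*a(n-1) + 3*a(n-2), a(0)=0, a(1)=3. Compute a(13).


Build bottom-up:
...a(11)=8049, a(12)=18480, a(13)=1*18480+3*8049=42627


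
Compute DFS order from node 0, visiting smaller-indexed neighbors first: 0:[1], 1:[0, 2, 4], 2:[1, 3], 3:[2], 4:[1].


DFS stack-based: start with [0]
Visit order: [0, 1, 2, 3, 4]


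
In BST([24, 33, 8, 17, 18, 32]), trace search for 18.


BST root = 24
Search for 18: compare at each node
Path: [24, 8, 17, 18]


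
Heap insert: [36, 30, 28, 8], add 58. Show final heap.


Append 58: [36, 30, 28, 8, 58]
Bubble up: swap idx 4(58) with idx 1(30); swap idx 1(58) with idx 0(36)
Result: [58, 36, 28, 8, 30]


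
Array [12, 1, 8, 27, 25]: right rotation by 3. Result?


Right rotate by 3: [8, 27, 25, 12, 1]


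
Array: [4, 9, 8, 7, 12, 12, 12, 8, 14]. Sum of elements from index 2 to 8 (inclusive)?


Prefix sums: [0, 4, 13, 21, 28, 40, 52, 64, 72, 86]
Sum[2..8] = prefix[9] - prefix[2] = 86 - 13 = 73


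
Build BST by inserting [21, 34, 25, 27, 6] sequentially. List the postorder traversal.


Root = 21; build tree by BST insertion.
Postorder traversal: [6, 27, 25, 34, 21]


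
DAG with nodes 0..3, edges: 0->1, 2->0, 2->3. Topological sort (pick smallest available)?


Kahn's algorithm, process smallest node first
Order: [2, 0, 1, 3]


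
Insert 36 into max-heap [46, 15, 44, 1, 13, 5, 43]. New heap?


Append 36: [46, 15, 44, 1, 13, 5, 43, 36]
Bubble up: swap idx 7(36) with idx 3(1); swap idx 3(36) with idx 1(15)
Result: [46, 36, 44, 15, 13, 5, 43, 1]


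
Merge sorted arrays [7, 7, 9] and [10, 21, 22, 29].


Compare heads, take smaller each step.
Merged: [7, 7, 9, 10, 21, 22, 29]


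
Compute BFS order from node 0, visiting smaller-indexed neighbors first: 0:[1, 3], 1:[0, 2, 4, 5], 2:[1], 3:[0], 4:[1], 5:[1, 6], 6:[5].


BFS queue: start with [0]
Visit order: [0, 1, 3, 2, 4, 5, 6]


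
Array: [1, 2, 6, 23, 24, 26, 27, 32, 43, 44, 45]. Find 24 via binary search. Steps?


Search for 24:
[0,10] mid=5 arr[5]=26
[0,4] mid=2 arr[2]=6
[3,4] mid=3 arr[3]=23
[4,4] mid=4 arr[4]=24
Total: 4 comparisons


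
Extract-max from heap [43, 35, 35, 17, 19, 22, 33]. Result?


Max = 43
Replace root with last, heapify down
Resulting heap: [35, 33, 35, 17, 19, 22]


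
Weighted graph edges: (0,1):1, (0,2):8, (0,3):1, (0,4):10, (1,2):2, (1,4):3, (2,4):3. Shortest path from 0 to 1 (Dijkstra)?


Dijkstra from 0:
Distances: {0: 0, 1: 1, 2: 3, 3: 1, 4: 4}
Shortest distance to 1 = 1, path = [0, 1]


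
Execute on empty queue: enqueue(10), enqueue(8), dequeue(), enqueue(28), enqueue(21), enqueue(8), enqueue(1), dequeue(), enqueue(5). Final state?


enqueue(10) -> [10]
enqueue(8) -> [10, 8]
dequeue() returns 10 -> [8]
enqueue(28) -> [8, 28]
enqueue(21) -> [8, 28, 21]
enqueue(8) -> [8, 28, 21, 8]
enqueue(1) -> [8, 28, 21, 8, 1]
dequeue() returns 8 -> [28, 21, 8, 1]
enqueue(5) -> [28, 21, 8, 1, 5]
Final queue (front to back): [28, 21, 8, 1, 5]


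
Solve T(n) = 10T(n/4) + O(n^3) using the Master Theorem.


a=10, b=4, c=3. log_4(10)=1.661 < c=3. Case 3: O(n^c) = O(n^3)
Complexity: O(n^3)


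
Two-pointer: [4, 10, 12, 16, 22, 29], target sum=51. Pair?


Two pointers: lo=0, hi=5
Found pair: (22, 29) summing to 51


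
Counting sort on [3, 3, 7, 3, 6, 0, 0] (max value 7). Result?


Count array: [2, 0, 0, 3, 0, 0, 1, 1]
Reconstruct: [0, 0, 3, 3, 3, 6, 7]


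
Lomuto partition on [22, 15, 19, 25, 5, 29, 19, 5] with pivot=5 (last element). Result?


Elements <= 5 go left of pivot.
Result: [5, 5, 19, 25, 22, 29, 19, 15], pivot at index 1


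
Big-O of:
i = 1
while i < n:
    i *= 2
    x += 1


Per nesting level: O(log n) = O(log n)
Complexity: O(log n)


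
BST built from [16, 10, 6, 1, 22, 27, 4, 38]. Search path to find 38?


BST root = 16
Search for 38: compare at each node
Path: [16, 22, 27, 38]


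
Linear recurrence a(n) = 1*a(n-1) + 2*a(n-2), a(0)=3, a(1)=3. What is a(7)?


Build bottom-up:
...a(5)=63, a(6)=129, a(7)=1*129+2*63=255


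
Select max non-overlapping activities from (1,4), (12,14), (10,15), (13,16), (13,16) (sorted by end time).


Greedy: pick earliest-ending, then skip overlaps.
Selected (2 activities): [(1, 4), (12, 14)]


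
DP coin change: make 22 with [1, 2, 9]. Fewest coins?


dp[0]=0; dp[i]=1+min(dp[i-c] for c in coins)
...dp[17]=5, dp[18]=2, dp[19]=3, dp[20]=3, dp[21]=4, dp[22]=4
Minimum coins for 22 = 4


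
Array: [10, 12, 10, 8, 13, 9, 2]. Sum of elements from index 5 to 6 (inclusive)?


Prefix sums: [0, 10, 22, 32, 40, 53, 62, 64]
Sum[5..6] = prefix[7] - prefix[5] = 64 - 53 = 11


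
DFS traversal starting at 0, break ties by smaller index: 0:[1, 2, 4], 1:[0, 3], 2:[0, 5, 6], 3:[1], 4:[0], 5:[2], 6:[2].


DFS stack-based: start with [0]
Visit order: [0, 1, 3, 2, 5, 6, 4]


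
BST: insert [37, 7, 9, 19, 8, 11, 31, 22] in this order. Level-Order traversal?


Root = 37; build tree by BST insertion.
Level-Order traversal: [37, 7, 9, 8, 19, 11, 31, 22]


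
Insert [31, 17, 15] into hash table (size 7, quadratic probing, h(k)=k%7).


Insertions: 31->slot 3; 17->slot 4; 15->slot 1
Table: [None, 15, None, 31, 17, None, None]


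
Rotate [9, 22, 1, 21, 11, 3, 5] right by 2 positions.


Right rotate by 2: [3, 5, 9, 22, 1, 21, 11]


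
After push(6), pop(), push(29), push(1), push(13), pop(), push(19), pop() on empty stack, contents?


push(6) -> [6]
pop() returns 6 -> []
push(29) -> [29]
push(1) -> [29, 1]
push(13) -> [29, 1, 13]
pop() returns 13 -> [29, 1]
push(19) -> [29, 1, 19]
pop() returns 19 -> [29, 1]
Final stack (bottom to top): [29, 1]


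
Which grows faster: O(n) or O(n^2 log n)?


linear grows slower than n^2 log n
O(n) is asymptotically smaller; O(n^2 log n) grows faster


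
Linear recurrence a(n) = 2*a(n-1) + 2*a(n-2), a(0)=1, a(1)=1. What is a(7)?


Build bottom-up:
...a(5)=76, a(6)=208, a(7)=2*208+2*76=568


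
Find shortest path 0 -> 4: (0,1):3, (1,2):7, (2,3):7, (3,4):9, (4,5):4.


Dijkstra from 0:
Distances: {0: 0, 1: 3, 2: 10, 3: 17, 4: 26, 5: 30}
Shortest distance to 4 = 26, path = [0, 1, 2, 3, 4]


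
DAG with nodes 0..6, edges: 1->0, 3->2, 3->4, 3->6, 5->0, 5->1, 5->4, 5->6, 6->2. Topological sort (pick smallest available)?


Kahn's algorithm, process smallest node first
Order: [3, 5, 1, 0, 4, 6, 2]


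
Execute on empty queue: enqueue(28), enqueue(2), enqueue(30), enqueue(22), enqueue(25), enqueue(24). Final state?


enqueue(28) -> [28]
enqueue(2) -> [28, 2]
enqueue(30) -> [28, 2, 30]
enqueue(22) -> [28, 2, 30, 22]
enqueue(25) -> [28, 2, 30, 22, 25]
enqueue(24) -> [28, 2, 30, 22, 25, 24]
Final queue (front to back): [28, 2, 30, 22, 25, 24]


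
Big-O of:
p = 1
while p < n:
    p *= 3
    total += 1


Per nesting level: O(log n) = O(log n)
Complexity: O(log n)


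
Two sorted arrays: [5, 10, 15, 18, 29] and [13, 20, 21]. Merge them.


Compare heads, take smaller each step.
Merged: [5, 10, 13, 15, 18, 20, 21, 29]


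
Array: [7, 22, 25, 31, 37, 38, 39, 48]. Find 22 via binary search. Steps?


Search for 22:
[0,7] mid=3 arr[3]=31
[0,2] mid=1 arr[1]=22
Total: 2 comparisons


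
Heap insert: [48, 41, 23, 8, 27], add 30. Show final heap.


Append 30: [48, 41, 23, 8, 27, 30]
Bubble up: swap idx 5(30) with idx 2(23)
Result: [48, 41, 30, 8, 27, 23]


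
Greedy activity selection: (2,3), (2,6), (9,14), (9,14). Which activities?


Greedy: pick earliest-ending, then skip overlaps.
Selected (2 activities): [(2, 3), (9, 14)]


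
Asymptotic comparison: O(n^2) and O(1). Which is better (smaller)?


constant grows slower than quadratic
O(1) is asymptotically smaller; O(n^2) grows faster


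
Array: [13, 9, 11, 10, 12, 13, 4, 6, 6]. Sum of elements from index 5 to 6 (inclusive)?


Prefix sums: [0, 13, 22, 33, 43, 55, 68, 72, 78, 84]
Sum[5..6] = prefix[7] - prefix[5] = 72 - 55 = 17


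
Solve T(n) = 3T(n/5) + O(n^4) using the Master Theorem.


a=3, b=5, c=4. log_5(3)=0.683 < c=4. Case 3: O(n^c) = O(n^4)
Complexity: O(n^4)


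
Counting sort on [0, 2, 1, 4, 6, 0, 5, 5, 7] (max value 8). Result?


Count array: [2, 1, 1, 0, 1, 2, 1, 1, 0]
Reconstruct: [0, 0, 1, 2, 4, 5, 5, 6, 7]


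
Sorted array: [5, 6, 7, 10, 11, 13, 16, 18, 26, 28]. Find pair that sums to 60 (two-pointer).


Two pointers: lo=0, hi=9
No pair sums to 60


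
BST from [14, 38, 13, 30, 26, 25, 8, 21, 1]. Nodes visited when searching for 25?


BST root = 14
Search for 25: compare at each node
Path: [14, 38, 30, 26, 25]


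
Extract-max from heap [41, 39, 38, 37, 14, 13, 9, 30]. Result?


Max = 41
Replace root with last, heapify down
Resulting heap: [39, 37, 38, 30, 14, 13, 9]


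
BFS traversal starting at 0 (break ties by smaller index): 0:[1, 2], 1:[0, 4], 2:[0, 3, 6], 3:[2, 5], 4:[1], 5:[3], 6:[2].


BFS queue: start with [0]
Visit order: [0, 1, 2, 4, 3, 6, 5]


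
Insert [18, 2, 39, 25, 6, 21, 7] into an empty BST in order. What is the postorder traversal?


Root = 18; build tree by BST insertion.
Postorder traversal: [7, 6, 2, 21, 25, 39, 18]


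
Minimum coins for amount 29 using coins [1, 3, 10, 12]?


dp[0]=0; dp[i]=1+min(dp[i-c] for c in coins)
...dp[24]=2, dp[25]=3, dp[26]=4, dp[27]=3, dp[28]=4, dp[29]=5
Minimum coins for 29 = 5


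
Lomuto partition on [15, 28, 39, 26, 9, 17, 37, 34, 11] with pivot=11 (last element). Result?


Elements <= 11 go left of pivot.
Result: [9, 11, 39, 26, 15, 17, 37, 34, 28], pivot at index 1


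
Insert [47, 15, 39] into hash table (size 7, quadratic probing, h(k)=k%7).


Insertions: 47->slot 5; 15->slot 1; 39->slot 4
Table: [None, 15, None, None, 39, 47, None]


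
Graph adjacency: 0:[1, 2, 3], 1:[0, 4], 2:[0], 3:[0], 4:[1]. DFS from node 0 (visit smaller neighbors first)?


DFS stack-based: start with [0]
Visit order: [0, 1, 4, 2, 3]


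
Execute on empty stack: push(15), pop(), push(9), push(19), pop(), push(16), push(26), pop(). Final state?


push(15) -> [15]
pop() returns 15 -> []
push(9) -> [9]
push(19) -> [9, 19]
pop() returns 19 -> [9]
push(16) -> [9, 16]
push(26) -> [9, 16, 26]
pop() returns 26 -> [9, 16]
Final stack (bottom to top): [9, 16]


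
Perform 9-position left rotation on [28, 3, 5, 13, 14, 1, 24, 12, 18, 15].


Left rotate by 9: [15, 28, 3, 5, 13, 14, 1, 24, 12, 18]


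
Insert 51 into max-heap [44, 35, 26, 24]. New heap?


Append 51: [44, 35, 26, 24, 51]
Bubble up: swap idx 4(51) with idx 1(35); swap idx 1(51) with idx 0(44)
Result: [51, 44, 26, 24, 35]


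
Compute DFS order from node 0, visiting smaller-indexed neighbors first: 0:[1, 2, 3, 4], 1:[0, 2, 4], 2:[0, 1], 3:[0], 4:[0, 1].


DFS stack-based: start with [0]
Visit order: [0, 1, 2, 4, 3]


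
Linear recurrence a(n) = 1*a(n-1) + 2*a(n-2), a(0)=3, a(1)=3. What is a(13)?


Build bottom-up:
...a(11)=4095, a(12)=8193, a(13)=1*8193+2*4095=16383


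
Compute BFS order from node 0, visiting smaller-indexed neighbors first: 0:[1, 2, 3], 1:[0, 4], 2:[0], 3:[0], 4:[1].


BFS queue: start with [0]
Visit order: [0, 1, 2, 3, 4]


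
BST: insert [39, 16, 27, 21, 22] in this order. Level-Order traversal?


Root = 39; build tree by BST insertion.
Level-Order traversal: [39, 16, 27, 21, 22]


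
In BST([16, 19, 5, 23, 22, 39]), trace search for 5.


BST root = 16
Search for 5: compare at each node
Path: [16, 5]


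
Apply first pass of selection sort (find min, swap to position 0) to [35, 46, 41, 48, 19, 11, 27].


After one pass: [11, 46, 41, 48, 19, 35, 27]


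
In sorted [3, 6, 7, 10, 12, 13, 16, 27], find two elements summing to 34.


Two pointers: lo=0, hi=7
Found pair: (7, 27) summing to 34


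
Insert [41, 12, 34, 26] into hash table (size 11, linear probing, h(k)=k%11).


Insertions: 41->slot 8; 12->slot 1; 34->slot 2; 26->slot 4
Table: [None, 12, 34, None, 26, None, None, None, 41, None, None]


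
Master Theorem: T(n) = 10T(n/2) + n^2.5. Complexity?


a=10, b=2, c=2.5. log_2(10)=3.322 > c=2.5. Case 1: O(n^log_b(a)) = O(n^3.322)
Complexity: O(n^3.322)


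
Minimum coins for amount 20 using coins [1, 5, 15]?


dp[0]=0; dp[i]=1+min(dp[i-c] for c in coins)
...dp[15]=1, dp[16]=2, dp[17]=3, dp[18]=4, dp[19]=5, dp[20]=2
Minimum coins for 20 = 2


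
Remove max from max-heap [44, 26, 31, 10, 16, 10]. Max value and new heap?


Max = 44
Replace root with last, heapify down
Resulting heap: [31, 26, 10, 10, 16]


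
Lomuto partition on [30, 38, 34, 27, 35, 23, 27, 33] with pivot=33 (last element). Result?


Elements <= 33 go left of pivot.
Result: [30, 27, 23, 27, 33, 34, 38, 35], pivot at index 4


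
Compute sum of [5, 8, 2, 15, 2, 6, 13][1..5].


Prefix sums: [0, 5, 13, 15, 30, 32, 38, 51]
Sum[1..5] = prefix[6] - prefix[1] = 38 - 5 = 33


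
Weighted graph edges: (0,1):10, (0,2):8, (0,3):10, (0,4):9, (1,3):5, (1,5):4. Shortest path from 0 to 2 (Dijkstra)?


Dijkstra from 0:
Distances: {0: 0, 1: 10, 2: 8, 3: 10, 4: 9, 5: 14}
Shortest distance to 2 = 8, path = [0, 2]


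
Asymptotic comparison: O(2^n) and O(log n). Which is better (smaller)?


logarithmic grows slower than exponential
O(log n) is asymptotically smaller; O(2^n) grows faster


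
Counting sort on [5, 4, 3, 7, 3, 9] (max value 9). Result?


Count array: [0, 0, 0, 2, 1, 1, 0, 1, 0, 1]
Reconstruct: [3, 3, 4, 5, 7, 9]


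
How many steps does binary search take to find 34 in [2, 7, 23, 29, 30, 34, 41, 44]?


Search for 34:
[0,7] mid=3 arr[3]=29
[4,7] mid=5 arr[5]=34
Total: 2 comparisons


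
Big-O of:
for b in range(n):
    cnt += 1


Per nesting level: O(n) = O(n)
Complexity: O(n)


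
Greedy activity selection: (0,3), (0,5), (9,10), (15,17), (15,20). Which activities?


Greedy: pick earliest-ending, then skip overlaps.
Selected (3 activities): [(0, 3), (9, 10), (15, 17)]


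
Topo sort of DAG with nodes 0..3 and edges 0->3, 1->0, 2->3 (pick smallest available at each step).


Kahn's algorithm, process smallest node first
Order: [1, 0, 2, 3]


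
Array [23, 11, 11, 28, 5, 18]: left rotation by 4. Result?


Left rotate by 4: [5, 18, 23, 11, 11, 28]


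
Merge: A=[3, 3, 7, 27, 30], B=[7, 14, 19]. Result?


Compare heads, take smaller each step.
Merged: [3, 3, 7, 7, 14, 19, 27, 30]


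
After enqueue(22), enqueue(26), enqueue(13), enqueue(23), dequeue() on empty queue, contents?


enqueue(22) -> [22]
enqueue(26) -> [22, 26]
enqueue(13) -> [22, 26, 13]
enqueue(23) -> [22, 26, 13, 23]
dequeue() returns 22 -> [26, 13, 23]
Final queue (front to back): [26, 13, 23]


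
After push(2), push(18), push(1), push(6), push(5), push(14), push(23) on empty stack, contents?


push(2) -> [2]
push(18) -> [2, 18]
push(1) -> [2, 18, 1]
push(6) -> [2, 18, 1, 6]
push(5) -> [2, 18, 1, 6, 5]
push(14) -> [2, 18, 1, 6, 5, 14]
push(23) -> [2, 18, 1, 6, 5, 14, 23]
Final stack (bottom to top): [2, 18, 1, 6, 5, 14, 23]


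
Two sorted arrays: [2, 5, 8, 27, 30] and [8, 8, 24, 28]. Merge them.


Compare heads, take smaller each step.
Merged: [2, 5, 8, 8, 8, 24, 27, 28, 30]


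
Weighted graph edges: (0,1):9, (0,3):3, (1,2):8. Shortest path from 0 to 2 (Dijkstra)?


Dijkstra from 0:
Distances: {0: 0, 1: 9, 2: 17, 3: 3}
Shortest distance to 2 = 17, path = [0, 1, 2]


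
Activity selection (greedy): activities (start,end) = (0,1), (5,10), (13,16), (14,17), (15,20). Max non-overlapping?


Greedy: pick earliest-ending, then skip overlaps.
Selected (3 activities): [(0, 1), (5, 10), (13, 16)]


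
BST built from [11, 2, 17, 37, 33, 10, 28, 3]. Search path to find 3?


BST root = 11
Search for 3: compare at each node
Path: [11, 2, 10, 3]


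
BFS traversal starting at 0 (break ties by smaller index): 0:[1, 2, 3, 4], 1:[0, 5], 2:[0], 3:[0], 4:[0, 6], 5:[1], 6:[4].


BFS queue: start with [0]
Visit order: [0, 1, 2, 3, 4, 5, 6]


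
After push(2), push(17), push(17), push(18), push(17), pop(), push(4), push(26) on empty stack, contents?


push(2) -> [2]
push(17) -> [2, 17]
push(17) -> [2, 17, 17]
push(18) -> [2, 17, 17, 18]
push(17) -> [2, 17, 17, 18, 17]
pop() returns 17 -> [2, 17, 17, 18]
push(4) -> [2, 17, 17, 18, 4]
push(26) -> [2, 17, 17, 18, 4, 26]
Final stack (bottom to top): [2, 17, 17, 18, 4, 26]


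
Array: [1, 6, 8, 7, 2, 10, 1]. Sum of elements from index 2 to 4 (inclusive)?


Prefix sums: [0, 1, 7, 15, 22, 24, 34, 35]
Sum[2..4] = prefix[5] - prefix[2] = 24 - 7 = 17


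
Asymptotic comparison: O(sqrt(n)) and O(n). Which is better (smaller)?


sublinear grows slower than linear
O(sqrt(n)) is asymptotically smaller; O(n) grows faster


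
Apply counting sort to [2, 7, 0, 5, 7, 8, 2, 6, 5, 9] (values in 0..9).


Count array: [1, 0, 2, 0, 0, 2, 1, 2, 1, 1]
Reconstruct: [0, 2, 2, 5, 5, 6, 7, 7, 8, 9]


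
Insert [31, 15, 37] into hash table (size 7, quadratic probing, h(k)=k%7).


Insertions: 31->slot 3; 15->slot 1; 37->slot 2
Table: [None, 15, 37, 31, None, None, None]


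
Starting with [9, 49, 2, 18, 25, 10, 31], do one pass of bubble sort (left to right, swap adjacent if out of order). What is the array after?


After one pass: [9, 2, 18, 25, 10, 31, 49]


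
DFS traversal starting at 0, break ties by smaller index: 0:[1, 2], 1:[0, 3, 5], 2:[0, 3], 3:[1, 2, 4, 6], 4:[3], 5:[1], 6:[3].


DFS stack-based: start with [0]
Visit order: [0, 1, 3, 2, 4, 6, 5]


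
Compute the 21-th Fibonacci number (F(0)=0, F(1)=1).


F(n)=F(n-1)+F(n-2)
...F(19)=4181, F(20)=6765, F(21)=10946


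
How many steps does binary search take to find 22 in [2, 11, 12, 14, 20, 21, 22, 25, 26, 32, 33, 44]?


Search for 22:
[0,11] mid=5 arr[5]=21
[6,11] mid=8 arr[8]=26
[6,7] mid=6 arr[6]=22
Total: 3 comparisons


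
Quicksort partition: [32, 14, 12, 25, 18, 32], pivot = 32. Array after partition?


Elements <= 32 go left of pivot.
Result: [32, 14, 12, 25, 18, 32], pivot at index 5


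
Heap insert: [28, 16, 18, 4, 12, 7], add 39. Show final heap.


Append 39: [28, 16, 18, 4, 12, 7, 39]
Bubble up: swap idx 6(39) with idx 2(18); swap idx 2(39) with idx 0(28)
Result: [39, 16, 28, 4, 12, 7, 18]


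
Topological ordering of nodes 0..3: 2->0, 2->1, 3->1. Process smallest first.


Kahn's algorithm, process smallest node first
Order: [2, 0, 3, 1]


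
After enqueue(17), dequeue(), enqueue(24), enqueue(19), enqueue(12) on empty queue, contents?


enqueue(17) -> [17]
dequeue() returns 17 -> []
enqueue(24) -> [24]
enqueue(19) -> [24, 19]
enqueue(12) -> [24, 19, 12]
Final queue (front to back): [24, 19, 12]


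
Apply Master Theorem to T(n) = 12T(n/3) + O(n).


a=12, b=3, c=1. log_3(12)=2.262 > c=1. Case 1: O(n^log_b(a)) = O(n^2.262)
Complexity: O(n^2.262)


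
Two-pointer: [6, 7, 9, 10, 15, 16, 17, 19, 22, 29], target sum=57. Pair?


Two pointers: lo=0, hi=9
No pair sums to 57


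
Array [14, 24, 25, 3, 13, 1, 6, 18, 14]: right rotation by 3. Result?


Right rotate by 3: [6, 18, 14, 14, 24, 25, 3, 13, 1]


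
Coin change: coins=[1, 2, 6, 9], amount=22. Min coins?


dp[0]=0; dp[i]=1+min(dp[i-c] for c in coins)
...dp[17]=3, dp[18]=2, dp[19]=3, dp[20]=3, dp[21]=3, dp[22]=4
Minimum coins for 22 = 4


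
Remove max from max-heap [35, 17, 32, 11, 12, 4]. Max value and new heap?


Max = 35
Replace root with last, heapify down
Resulting heap: [32, 17, 4, 11, 12]


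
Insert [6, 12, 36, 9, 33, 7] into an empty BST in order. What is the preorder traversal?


Root = 6; build tree by BST insertion.
Preorder traversal: [6, 12, 9, 7, 36, 33]


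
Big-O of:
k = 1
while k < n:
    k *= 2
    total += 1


Per nesting level: O(log n) = O(log n)
Complexity: O(log n)


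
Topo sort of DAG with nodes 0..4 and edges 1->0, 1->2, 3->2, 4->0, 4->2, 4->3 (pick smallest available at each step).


Kahn's algorithm, process smallest node first
Order: [1, 4, 0, 3, 2]


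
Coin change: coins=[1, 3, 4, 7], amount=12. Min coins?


dp[0]=0; dp[i]=1+min(dp[i-c] for c in coins)
...dp[7]=1, dp[8]=2, dp[9]=3, dp[10]=2, dp[11]=2, dp[12]=3
Minimum coins for 12 = 3


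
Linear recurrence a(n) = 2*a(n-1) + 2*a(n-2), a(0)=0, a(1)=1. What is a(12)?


Build bottom-up:
...a(10)=6688, a(11)=18272, a(12)=2*18272+2*6688=49920


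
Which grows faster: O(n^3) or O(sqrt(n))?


sublinear grows slower than cubic
O(sqrt(n)) is asymptotically smaller; O(n^3) grows faster


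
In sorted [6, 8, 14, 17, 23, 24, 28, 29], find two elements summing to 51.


Two pointers: lo=0, hi=7
Found pair: (23, 28) summing to 51


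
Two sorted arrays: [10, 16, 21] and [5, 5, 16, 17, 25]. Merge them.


Compare heads, take smaller each step.
Merged: [5, 5, 10, 16, 16, 17, 21, 25]


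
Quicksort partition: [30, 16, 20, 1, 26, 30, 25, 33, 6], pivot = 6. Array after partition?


Elements <= 6 go left of pivot.
Result: [1, 6, 20, 30, 26, 30, 25, 33, 16], pivot at index 1


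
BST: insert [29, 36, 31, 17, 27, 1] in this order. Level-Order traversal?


Root = 29; build tree by BST insertion.
Level-Order traversal: [29, 17, 36, 1, 27, 31]


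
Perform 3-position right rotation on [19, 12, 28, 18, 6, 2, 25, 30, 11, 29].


Right rotate by 3: [30, 11, 29, 19, 12, 28, 18, 6, 2, 25]


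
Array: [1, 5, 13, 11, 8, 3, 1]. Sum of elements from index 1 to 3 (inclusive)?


Prefix sums: [0, 1, 6, 19, 30, 38, 41, 42]
Sum[1..3] = prefix[4] - prefix[1] = 30 - 1 = 29


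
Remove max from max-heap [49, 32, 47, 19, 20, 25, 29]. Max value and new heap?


Max = 49
Replace root with last, heapify down
Resulting heap: [47, 32, 29, 19, 20, 25]


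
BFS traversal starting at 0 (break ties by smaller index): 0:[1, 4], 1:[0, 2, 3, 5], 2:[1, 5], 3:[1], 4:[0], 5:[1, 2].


BFS queue: start with [0]
Visit order: [0, 1, 4, 2, 3, 5]


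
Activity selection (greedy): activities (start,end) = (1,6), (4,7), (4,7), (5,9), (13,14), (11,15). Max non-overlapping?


Greedy: pick earliest-ending, then skip overlaps.
Selected (2 activities): [(1, 6), (13, 14)]


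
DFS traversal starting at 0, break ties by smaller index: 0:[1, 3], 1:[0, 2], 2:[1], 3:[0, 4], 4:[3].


DFS stack-based: start with [0]
Visit order: [0, 1, 2, 3, 4]


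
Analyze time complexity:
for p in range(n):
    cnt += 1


Per nesting level: O(n) = O(n)
Complexity: O(n)


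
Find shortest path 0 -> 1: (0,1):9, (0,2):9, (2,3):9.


Dijkstra from 0:
Distances: {0: 0, 1: 9, 2: 9, 3: 18}
Shortest distance to 1 = 9, path = [0, 1]


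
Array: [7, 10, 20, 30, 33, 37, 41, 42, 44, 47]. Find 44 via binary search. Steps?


Search for 44:
[0,9] mid=4 arr[4]=33
[5,9] mid=7 arr[7]=42
[8,9] mid=8 arr[8]=44
Total: 3 comparisons


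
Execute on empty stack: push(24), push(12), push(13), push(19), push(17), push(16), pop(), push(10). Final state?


push(24) -> [24]
push(12) -> [24, 12]
push(13) -> [24, 12, 13]
push(19) -> [24, 12, 13, 19]
push(17) -> [24, 12, 13, 19, 17]
push(16) -> [24, 12, 13, 19, 17, 16]
pop() returns 16 -> [24, 12, 13, 19, 17]
push(10) -> [24, 12, 13, 19, 17, 10]
Final stack (bottom to top): [24, 12, 13, 19, 17, 10]


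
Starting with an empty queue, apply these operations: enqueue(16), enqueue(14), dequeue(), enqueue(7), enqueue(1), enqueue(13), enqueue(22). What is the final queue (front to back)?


enqueue(16) -> [16]
enqueue(14) -> [16, 14]
dequeue() returns 16 -> [14]
enqueue(7) -> [14, 7]
enqueue(1) -> [14, 7, 1]
enqueue(13) -> [14, 7, 1, 13]
enqueue(22) -> [14, 7, 1, 13, 22]
Final queue (front to back): [14, 7, 1, 13, 22]


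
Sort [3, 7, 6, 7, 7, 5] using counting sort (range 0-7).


Count array: [0, 0, 0, 1, 0, 1, 1, 3]
Reconstruct: [3, 5, 6, 7, 7, 7]


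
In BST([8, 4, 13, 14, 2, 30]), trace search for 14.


BST root = 8
Search for 14: compare at each node
Path: [8, 13, 14]


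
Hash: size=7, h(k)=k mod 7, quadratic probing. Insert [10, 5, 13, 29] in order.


Insertions: 10->slot 3; 5->slot 5; 13->slot 6; 29->slot 1
Table: [None, 29, None, 10, None, 5, 13]


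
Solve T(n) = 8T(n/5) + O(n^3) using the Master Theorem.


a=8, b=5, c=3. log_5(8)=1.292 < c=3. Case 3: O(n^c) = O(n^3)
Complexity: O(n^3)


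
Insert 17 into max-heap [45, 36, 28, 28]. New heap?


Append 17: [45, 36, 28, 28, 17]
Bubble up: no swaps needed
Result: [45, 36, 28, 28, 17]


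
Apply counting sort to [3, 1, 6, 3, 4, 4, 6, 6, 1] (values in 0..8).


Count array: [0, 2, 0, 2, 2, 0, 3, 0, 0]
Reconstruct: [1, 1, 3, 3, 4, 4, 6, 6, 6]


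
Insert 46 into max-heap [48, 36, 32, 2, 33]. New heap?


Append 46: [48, 36, 32, 2, 33, 46]
Bubble up: swap idx 5(46) with idx 2(32)
Result: [48, 36, 46, 2, 33, 32]


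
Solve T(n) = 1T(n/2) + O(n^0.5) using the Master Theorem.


a=1, b=2, c=0.5. log_2(1)=0 < c=0.5. Case 3: O(n^c) = O(sqrt(n))
Complexity: O(sqrt(n))


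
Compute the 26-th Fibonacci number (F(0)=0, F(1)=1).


F(n)=F(n-1)+F(n-2)
...F(24)=46368, F(25)=75025, F(26)=121393


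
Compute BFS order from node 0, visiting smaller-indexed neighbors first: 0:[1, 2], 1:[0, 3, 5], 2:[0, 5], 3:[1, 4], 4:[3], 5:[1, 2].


BFS queue: start with [0]
Visit order: [0, 1, 2, 3, 5, 4]


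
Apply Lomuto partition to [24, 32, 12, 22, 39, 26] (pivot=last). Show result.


Elements <= 26 go left of pivot.
Result: [24, 12, 22, 26, 39, 32], pivot at index 3


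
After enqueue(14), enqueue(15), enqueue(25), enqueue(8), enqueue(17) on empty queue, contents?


enqueue(14) -> [14]
enqueue(15) -> [14, 15]
enqueue(25) -> [14, 15, 25]
enqueue(8) -> [14, 15, 25, 8]
enqueue(17) -> [14, 15, 25, 8, 17]
Final queue (front to back): [14, 15, 25, 8, 17]


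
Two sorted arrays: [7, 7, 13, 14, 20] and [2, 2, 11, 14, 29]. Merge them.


Compare heads, take smaller each step.
Merged: [2, 2, 7, 7, 11, 13, 14, 14, 20, 29]


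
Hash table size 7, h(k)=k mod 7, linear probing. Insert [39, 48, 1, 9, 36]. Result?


Insertions: 39->slot 4; 48->slot 6; 1->slot 1; 9->slot 2; 36->slot 3
Table: [None, 1, 9, 36, 39, None, 48]
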